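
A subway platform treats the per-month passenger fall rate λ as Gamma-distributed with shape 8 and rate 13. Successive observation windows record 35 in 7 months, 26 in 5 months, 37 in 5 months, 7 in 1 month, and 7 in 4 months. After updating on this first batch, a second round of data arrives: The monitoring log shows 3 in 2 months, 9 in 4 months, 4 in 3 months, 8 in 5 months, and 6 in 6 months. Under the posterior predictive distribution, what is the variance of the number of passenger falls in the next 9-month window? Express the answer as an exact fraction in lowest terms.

Total count: 35 + 26 + 37 + 7 + 7 = 112.
Total exposure: 7 + 5 + 5 + 1 + 4 = 22 months.
After the first batch: Gamma(8 + 112, 13 + 22) = Gamma(120, 35).
Total count: 3 + 9 + 4 + 8 + 6 = 30.
Total exposure: 2 + 4 + 3 + 5 + 6 = 20 months.
After the second batch: Gamma(120 + 30, 35 + 20) = Gamma(150, 55).
The posterior predictive for a window of length T is Negative Binomial with variance T·α'·(β'+T)/β'² = 9·150·64/3025 = 3456/121.

3456/121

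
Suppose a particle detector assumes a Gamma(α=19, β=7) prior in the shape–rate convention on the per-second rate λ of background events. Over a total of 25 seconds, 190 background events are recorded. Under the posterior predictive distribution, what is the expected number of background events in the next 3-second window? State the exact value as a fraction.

Total count 190 over total exposure 25 seconds.
Gamma(α, β) with Poisson data over total exposure Σt gives posterior Gamma(α+Σx, β+Σt) = Gamma(209, 32).
Predictive mean over a 3-second window = T·E[λ|data] = 3·209/32 = 627/32.

627/32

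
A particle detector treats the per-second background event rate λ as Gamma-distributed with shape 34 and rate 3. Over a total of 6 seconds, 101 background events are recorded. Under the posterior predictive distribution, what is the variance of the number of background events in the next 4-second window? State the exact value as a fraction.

Total count 101 over total exposure 6 seconds.
Conjugate update: add total count to the shape and total exposure to the rate, giving Gamma(135, 9).
The posterior predictive for a window of length T is Negative Binomial with variance T·α'·(β'+T)/β'² = 4·135·13/81 = 260/3.

260/3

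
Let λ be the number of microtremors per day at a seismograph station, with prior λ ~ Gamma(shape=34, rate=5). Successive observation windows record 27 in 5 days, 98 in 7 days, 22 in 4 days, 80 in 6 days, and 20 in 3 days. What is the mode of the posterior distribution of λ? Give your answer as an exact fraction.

Total count: 27 + 98 + 22 + 80 + 20 = 247.
Total exposure: 5 + 7 + 4 + 6 + 3 = 25 days.
The Gamma prior is conjugate for the Poisson rate, so λ | data ~ Gamma(34+247, 5+25) = Gamma(281, 30).
Posterior mode = (α'−1)/β' = 280/30 = 28/3.

28/3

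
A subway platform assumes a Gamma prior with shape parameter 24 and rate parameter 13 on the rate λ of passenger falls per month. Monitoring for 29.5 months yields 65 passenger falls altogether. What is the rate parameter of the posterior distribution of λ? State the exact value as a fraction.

85/2

Total count 65 over total exposure 29.5 months.
Gamma(α, β) with Poisson data over total exposure Σt gives posterior Gamma(α+Σx, β+Σt) = Gamma(89, 85/2).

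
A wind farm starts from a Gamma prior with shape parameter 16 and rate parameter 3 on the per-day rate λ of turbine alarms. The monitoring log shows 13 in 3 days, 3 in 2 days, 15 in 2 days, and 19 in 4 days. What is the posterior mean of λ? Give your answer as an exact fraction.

33/7

Total count: 13 + 3 + 15 + 19 = 50.
Total exposure: 3 + 2 + 2 + 4 = 11 days.
Gamma(α, β) with Poisson data over total exposure Σt gives posterior Gamma(α+Σx, β+Σt) = Gamma(66, 14).
Posterior mean = α'/β' = 66/14 = 33/7.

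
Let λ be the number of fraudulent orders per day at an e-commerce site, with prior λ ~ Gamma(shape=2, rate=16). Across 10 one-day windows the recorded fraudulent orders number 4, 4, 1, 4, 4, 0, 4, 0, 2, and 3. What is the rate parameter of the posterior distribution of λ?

Total count: 4 + 4 + 1 + 4 + 4 + 0 + 4 + 0 + 2 + 3 = 26.
Total exposure: 10 days.
By Gamma–Poisson conjugacy, the posterior is Gamma(α + Σx, β + Σt) = Gamma(2 + 26, 16 + 10) = Gamma(28, 26).

26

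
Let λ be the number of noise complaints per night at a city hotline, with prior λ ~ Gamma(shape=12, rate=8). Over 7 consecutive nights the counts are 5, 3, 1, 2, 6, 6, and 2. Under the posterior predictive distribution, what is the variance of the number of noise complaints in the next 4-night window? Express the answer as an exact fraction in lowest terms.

Total count: 5 + 3 + 1 + 2 + 6 + 6 + 2 = 25.
Total exposure: 7 nights.
Posterior: α' = 12 + 25 = 37, β' = 8 + 7 = 15.
The posterior predictive for a window of length T is Negative Binomial with variance T·α'·(β'+T)/β'² = 4·37·19/225 = 2812/225.

2812/225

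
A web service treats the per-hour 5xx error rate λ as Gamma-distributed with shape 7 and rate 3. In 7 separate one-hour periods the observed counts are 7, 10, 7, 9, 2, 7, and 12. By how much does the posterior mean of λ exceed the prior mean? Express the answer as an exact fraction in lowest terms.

113/30

Total count: 7 + 10 + 7 + 9 + 2 + 7 + 12 = 54.
Total exposure: 7 hours.
The Gamma prior is conjugate for the Poisson rate, so λ | data ~ Gamma(7+54, 3+7) = Gamma(61, 10).
Posterior mean = 61/10 = 61/10; prior mean = 7/3 = 7/3. Difference = 61/10 − 7/3 = 113/30.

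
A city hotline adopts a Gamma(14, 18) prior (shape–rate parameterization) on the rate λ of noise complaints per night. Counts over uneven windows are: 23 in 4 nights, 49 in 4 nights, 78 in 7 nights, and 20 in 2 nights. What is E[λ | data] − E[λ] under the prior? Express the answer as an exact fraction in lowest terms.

Total count: 23 + 49 + 78 + 20 = 170.
Total exposure: 4 + 4 + 7 + 2 = 17 nights.
Gamma(α, β) with Poisson data over total exposure Σt gives posterior Gamma(α+Σx, β+Σt) = Gamma(184, 35).
Posterior mean = 184/35 = 184/35; prior mean = 14/18 = 7/9. Difference = 184/35 − 7/9 = 1411/315.

1411/315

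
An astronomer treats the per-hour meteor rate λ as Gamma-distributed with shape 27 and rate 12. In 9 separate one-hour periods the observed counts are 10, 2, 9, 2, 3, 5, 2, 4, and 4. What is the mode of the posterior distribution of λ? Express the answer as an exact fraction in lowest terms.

67/21

Total count: 10 + 2 + 9 + 2 + 3 + 5 + 2 + 4 + 4 = 41.
Total exposure: 9 hours.
Posterior: α' = 27 + 41 = 68, β' = 12 + 9 = 21.
Posterior mode = (α'−1)/β' = 67/21.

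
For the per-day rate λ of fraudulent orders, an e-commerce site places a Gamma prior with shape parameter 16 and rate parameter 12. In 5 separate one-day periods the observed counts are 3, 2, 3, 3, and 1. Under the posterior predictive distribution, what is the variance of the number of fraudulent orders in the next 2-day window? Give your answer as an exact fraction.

Total count: 3 + 2 + 3 + 3 + 1 = 12.
Total exposure: 5 days.
The Gamma prior is conjugate for the Poisson rate, so λ | data ~ Gamma(16+12, 12+5) = Gamma(28, 17).
The posterior predictive for a window of length T is Negative Binomial with variance T·α'·(β'+T)/β'² = 2·28·19/289 = 1064/289.

1064/289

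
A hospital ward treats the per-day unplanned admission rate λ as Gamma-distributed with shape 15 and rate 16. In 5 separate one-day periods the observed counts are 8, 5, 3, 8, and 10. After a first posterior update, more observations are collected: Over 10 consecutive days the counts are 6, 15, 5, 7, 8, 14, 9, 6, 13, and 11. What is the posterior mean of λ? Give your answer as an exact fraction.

Total count: 8 + 5 + 3 + 8 + 10 = 34.
Total exposure: 5 days.
After the first batch: Gamma(15 + 34, 16 + 5) = Gamma(49, 21).
Total count: 6 + 15 + 5 + 7 + 8 + 14 + 9 + 6 + 13 + 11 = 94.
Total exposure: 10 days.
After the second batch: Gamma(49 + 94, 21 + 10) = Gamma(143, 31).
Posterior mean = α'/β' = 143/31.

143/31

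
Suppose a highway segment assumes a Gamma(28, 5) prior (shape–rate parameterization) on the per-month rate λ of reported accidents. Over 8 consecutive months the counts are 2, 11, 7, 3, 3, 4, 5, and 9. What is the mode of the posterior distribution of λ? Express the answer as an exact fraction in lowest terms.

71/13

Total count: 2 + 11 + 7 + 3 + 3 + 4 + 5 + 9 = 44.
Total exposure: 8 months.
Posterior: α' = 28 + 44 = 72, β' = 5 + 8 = 13.
Posterior mode = (α'−1)/β' = 71/13.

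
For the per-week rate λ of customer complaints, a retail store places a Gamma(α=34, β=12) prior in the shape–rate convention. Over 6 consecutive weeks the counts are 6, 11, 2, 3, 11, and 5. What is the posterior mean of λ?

4

Total count: 6 + 11 + 2 + 3 + 11 + 5 = 38.
Total exposure: 6 weeks.
Posterior: α' = 34 + 38 = 72, β' = 12 + 6 = 18.
Posterior mean = α'/β' = 72/18 = 4.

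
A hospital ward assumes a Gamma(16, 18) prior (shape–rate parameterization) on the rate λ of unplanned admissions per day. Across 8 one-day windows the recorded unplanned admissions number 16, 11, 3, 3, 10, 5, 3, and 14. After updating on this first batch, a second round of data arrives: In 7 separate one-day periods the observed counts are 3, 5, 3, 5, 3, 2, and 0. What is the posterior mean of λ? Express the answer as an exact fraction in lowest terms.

34/11

Total count: 16 + 11 + 3 + 3 + 10 + 5 + 3 + 14 = 65.
Total exposure: 8 days.
After the first batch: Gamma(16 + 65, 18 + 8) = Gamma(81, 26).
Total count: 3 + 5 + 3 + 5 + 3 + 2 + 0 = 21.
Total exposure: 7 days.
After the second batch: Gamma(81 + 21, 26 + 7) = Gamma(102, 33).
Posterior mean = α'/β' = 102/33 = 34/11.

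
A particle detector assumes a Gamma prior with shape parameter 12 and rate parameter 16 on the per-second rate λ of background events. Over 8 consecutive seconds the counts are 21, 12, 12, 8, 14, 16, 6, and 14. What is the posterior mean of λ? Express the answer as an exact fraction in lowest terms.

115/24

Total count: 21 + 12 + 12 + 8 + 14 + 16 + 6 + 14 = 103.
Total exposure: 8 seconds.
Gamma(α, β) with Poisson data over total exposure Σt gives posterior Gamma(α+Σx, β+Σt) = Gamma(115, 24).
Posterior mean = α'/β' = 115/24.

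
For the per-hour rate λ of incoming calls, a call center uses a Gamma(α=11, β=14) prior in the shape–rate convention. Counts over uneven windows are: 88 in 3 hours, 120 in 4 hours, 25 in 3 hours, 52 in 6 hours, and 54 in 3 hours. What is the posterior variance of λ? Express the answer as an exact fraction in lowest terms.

Total count: 88 + 120 + 25 + 52 + 54 = 339.
Total exposure: 3 + 4 + 3 + 6 + 3 = 19 hours.
Gamma(α, β) with Poisson data over total exposure Σt gives posterior Gamma(α+Σx, β+Σt) = Gamma(350, 33).
Posterior variance = α'/β'² = 350/1089.

350/1089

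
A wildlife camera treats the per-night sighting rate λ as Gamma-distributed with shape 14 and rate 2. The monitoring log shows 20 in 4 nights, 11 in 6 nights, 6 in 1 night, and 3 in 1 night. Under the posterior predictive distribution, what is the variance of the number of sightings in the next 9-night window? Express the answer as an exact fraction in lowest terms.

Total count: 20 + 11 + 6 + 3 = 40.
Total exposure: 4 + 6 + 1 + 1 = 12 nights.
The Gamma prior is conjugate for the Poisson rate, so λ | data ~ Gamma(14+40, 2+12) = Gamma(54, 14).
The posterior predictive for a window of length T is Negative Binomial with variance T·α'·(β'+T)/β'² = 9·54·23/196 = 5589/98.

5589/98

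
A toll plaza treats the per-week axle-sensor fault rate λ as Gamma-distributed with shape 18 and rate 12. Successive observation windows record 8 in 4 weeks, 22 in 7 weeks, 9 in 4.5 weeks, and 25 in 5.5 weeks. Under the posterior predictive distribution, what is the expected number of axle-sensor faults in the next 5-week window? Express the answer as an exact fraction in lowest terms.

Total count: 8 + 22 + 9 + 25 = 64.
Total exposure: 4 + 7 + 4.5 + 5.5 = 21 weeks.
By Gamma–Poisson conjugacy, the posterior is Gamma(α + Σx, β + Σt) = Gamma(18 + 64, 12 + 21) = Gamma(82, 33).
Predictive mean over a 5-week window = T·E[λ|data] = 5·82/33 = 410/33.

410/33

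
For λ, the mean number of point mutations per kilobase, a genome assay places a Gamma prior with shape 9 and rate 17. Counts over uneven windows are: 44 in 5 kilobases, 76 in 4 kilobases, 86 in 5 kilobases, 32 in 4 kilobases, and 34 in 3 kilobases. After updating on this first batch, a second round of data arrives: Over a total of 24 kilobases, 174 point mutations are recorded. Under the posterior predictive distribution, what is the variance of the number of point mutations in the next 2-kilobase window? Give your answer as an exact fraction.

14560/961

Total count: 44 + 76 + 86 + 32 + 34 = 272.
Total exposure: 5 + 4 + 5 + 4 + 3 = 21 kilobases.
After the first batch: Gamma(9 + 272, 17 + 21) = Gamma(281, 38).
Total count 174 over total exposure 24 kilobases.
After the second batch: Gamma(281 + 174, 38 + 24) = Gamma(455, 62).
The posterior predictive for a window of length T is Negative Binomial with variance T·α'·(β'+T)/β'² = 2·455·64/3844 = 14560/961.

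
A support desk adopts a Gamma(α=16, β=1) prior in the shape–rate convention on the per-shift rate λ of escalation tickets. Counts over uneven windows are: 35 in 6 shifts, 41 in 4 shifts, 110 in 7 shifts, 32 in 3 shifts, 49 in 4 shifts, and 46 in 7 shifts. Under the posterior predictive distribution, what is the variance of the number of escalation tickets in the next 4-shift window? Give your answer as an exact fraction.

Total count: 35 + 41 + 110 + 32 + 49 + 46 = 313.
Total exposure: 6 + 4 + 7 + 3 + 4 + 7 = 31 shifts.
By Gamma–Poisson conjugacy, the posterior is Gamma(α + Σx, β + Σt) = Gamma(16 + 313, 1 + 31) = Gamma(329, 32).
The posterior predictive for a window of length T is Negative Binomial with variance T·α'·(β'+T)/β'² = 4·329·36/1024 = 2961/64.

2961/64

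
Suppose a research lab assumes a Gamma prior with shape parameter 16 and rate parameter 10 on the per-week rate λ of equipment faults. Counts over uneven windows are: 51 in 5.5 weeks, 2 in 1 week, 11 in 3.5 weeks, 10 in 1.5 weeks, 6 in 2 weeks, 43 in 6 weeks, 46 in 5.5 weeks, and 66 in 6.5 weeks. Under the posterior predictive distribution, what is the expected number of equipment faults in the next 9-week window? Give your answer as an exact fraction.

Total count: 51 + 2 + 11 + 10 + 6 + 43 + 46 + 66 = 235.
Total exposure: 5.5 + 1 + 3.5 + 1.5 + 2 + 6 + 5.5 + 6.5 = 31.5 weeks.
By Gamma–Poisson conjugacy, the posterior is Gamma(α + Σx, β + Σt) = Gamma(16 + 235, 10 + 31.5) = Gamma(251, 83/2).
Predictive mean over a 9-week window = T·E[λ|data] = 9·251/(83/2) = 4518/83.

4518/83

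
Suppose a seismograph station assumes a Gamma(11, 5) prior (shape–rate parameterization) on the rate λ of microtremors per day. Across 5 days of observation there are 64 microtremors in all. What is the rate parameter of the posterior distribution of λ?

10

Total count 64 over total exposure 5 days.
Posterior: α' = 11 + 64 = 75, β' = 5 + 5 = 10.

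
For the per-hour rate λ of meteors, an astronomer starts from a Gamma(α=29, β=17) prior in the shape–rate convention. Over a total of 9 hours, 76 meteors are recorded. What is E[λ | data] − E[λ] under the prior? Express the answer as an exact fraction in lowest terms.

1031/442

Total count 76 over total exposure 9 hours.
Conjugate update: add total count to the shape and total exposure to the rate, giving Gamma(105, 26).
Posterior mean = 105/26 = 105/26; prior mean = 29/17 = 29/17. Difference = 105/26 − 29/17 = 1031/442.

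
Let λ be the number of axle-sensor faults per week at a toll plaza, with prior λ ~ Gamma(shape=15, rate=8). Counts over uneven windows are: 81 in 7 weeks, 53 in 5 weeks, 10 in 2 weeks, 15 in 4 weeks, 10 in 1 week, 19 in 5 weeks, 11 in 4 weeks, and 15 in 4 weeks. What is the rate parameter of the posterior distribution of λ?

Total count: 81 + 53 + 10 + 15 + 10 + 19 + 11 + 15 = 214.
Total exposure: 7 + 5 + 2 + 4 + 1 + 5 + 4 + 4 = 32 weeks.
Gamma(α, β) with Poisson data over total exposure Σt gives posterior Gamma(α+Σx, β+Σt) = Gamma(229, 40).

40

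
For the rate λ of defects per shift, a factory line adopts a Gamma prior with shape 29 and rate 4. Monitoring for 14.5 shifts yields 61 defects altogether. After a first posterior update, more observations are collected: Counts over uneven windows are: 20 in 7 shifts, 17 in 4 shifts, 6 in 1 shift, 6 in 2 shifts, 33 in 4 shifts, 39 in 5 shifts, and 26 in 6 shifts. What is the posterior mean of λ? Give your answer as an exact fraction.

Total count 61 over total exposure 14.5 shifts.
After the first batch: Gamma(29 + 61, 4 + 14.5) = Gamma(90, 37/2).
Total count: 20 + 17 + 6 + 6 + 33 + 39 + 26 = 147.
Total exposure: 7 + 4 + 1 + 2 + 4 + 5 + 6 = 29 shifts.
After the second batch: Gamma(90 + 147, 37/2 + 29) = Gamma(237, 95/2).
Posterior mean = α'/β' = 237/(95/2) = 474/95.

474/95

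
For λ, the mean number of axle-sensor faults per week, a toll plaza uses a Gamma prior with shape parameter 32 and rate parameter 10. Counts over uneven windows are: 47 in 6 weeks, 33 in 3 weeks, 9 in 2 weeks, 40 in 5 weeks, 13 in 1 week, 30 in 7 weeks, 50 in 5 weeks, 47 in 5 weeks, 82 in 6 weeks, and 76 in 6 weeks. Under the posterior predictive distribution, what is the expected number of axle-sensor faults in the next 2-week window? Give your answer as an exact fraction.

459/28

Total count: 47 + 33 + 9 + 40 + 13 + 30 + 50 + 47 + 82 + 76 = 427.
Total exposure: 6 + 3 + 2 + 5 + 1 + 7 + 5 + 5 + 6 + 6 = 46 weeks.
The Gamma prior is conjugate for the Poisson rate, so λ | data ~ Gamma(32+427, 10+46) = Gamma(459, 56).
Predictive mean over a 2-week window = T·E[λ|data] = 2·459/56 = 459/28.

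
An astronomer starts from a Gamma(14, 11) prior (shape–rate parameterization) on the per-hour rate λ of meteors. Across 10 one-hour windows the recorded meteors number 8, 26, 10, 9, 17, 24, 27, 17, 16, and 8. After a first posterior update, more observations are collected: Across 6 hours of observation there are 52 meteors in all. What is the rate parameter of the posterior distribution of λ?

Total count: 8 + 26 + 10 + 9 + 17 + 24 + 27 + 17 + 16 + 8 = 162.
Total exposure: 10 hours.
After the first batch: Gamma(14 + 162, 11 + 10) = Gamma(176, 21).
Total count 52 over total exposure 6 hours.
After the second batch: Gamma(176 + 52, 21 + 6) = Gamma(228, 27).

27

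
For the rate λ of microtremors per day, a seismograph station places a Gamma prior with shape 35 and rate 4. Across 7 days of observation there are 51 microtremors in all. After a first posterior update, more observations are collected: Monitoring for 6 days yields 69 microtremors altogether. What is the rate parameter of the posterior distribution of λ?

17

Total count 51 over total exposure 7 days.
After the first batch: Gamma(35 + 51, 4 + 7) = Gamma(86, 11).
Total count 69 over total exposure 6 days.
After the second batch: Gamma(86 + 69, 11 + 6) = Gamma(155, 17).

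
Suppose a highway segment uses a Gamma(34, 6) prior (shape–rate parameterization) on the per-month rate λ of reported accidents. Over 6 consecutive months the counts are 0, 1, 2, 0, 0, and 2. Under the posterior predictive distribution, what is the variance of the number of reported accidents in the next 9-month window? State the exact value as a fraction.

Total count: 0 + 1 + 2 + 0 + 0 + 2 = 5.
Total exposure: 6 months.
Conjugate update: add total count to the shape and total exposure to the rate, giving Gamma(39, 12).
The posterior predictive for a window of length T is Negative Binomial with variance T·α'·(β'+T)/β'² = 9·39·21/144 = 819/16.

819/16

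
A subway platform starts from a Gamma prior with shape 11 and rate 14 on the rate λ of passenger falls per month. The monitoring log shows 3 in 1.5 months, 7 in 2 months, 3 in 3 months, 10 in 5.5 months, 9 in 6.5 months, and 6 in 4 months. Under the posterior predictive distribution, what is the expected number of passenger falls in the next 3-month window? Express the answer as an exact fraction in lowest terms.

294/73

Total count: 3 + 7 + 3 + 10 + 9 + 6 = 38.
Total exposure: 1.5 + 2 + 3 + 5.5 + 6.5 + 4 = 22.5 months.
Conjugate update: add total count to the shape and total exposure to the rate, giving Gamma(49, 73/2).
Predictive mean over a 3-month window = T·E[λ|data] = 3·49/(73/2) = 294/73.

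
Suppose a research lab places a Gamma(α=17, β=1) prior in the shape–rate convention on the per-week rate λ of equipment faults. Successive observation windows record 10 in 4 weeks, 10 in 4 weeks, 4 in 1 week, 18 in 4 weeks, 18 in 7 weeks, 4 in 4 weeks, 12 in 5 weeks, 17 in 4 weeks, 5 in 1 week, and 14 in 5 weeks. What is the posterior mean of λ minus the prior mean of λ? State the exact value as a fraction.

Total count: 10 + 10 + 4 + 18 + 18 + 4 + 12 + 17 + 5 + 14 = 112.
Total exposure: 4 + 4 + 1 + 4 + 7 + 4 + 5 + 4 + 1 + 5 = 39 weeks.
Posterior: α' = 17 + 112 = 129, β' = 1 + 39 = 40.
Posterior mean = 129/40 = 129/40; prior mean = 17/1 = 17. Difference = 129/40 − 17 = -551/40.

-551/40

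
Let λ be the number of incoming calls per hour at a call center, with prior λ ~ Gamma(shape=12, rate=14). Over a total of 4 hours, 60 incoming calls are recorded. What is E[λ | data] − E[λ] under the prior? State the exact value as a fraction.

22/7

Total count 60 over total exposure 4 hours.
The Gamma prior is conjugate for the Poisson rate, so λ | data ~ Gamma(12+60, 14+4) = Gamma(72, 18).
Posterior mean = 72/18 = 4; prior mean = 12/14 = 6/7. Difference = 4 − 6/7 = 22/7.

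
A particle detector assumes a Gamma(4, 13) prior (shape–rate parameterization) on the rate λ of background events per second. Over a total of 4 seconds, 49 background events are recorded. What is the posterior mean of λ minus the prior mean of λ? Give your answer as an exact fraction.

Total count 49 over total exposure 4 seconds.
Posterior: α' = 4 + 49 = 53, β' = 13 + 4 = 17.
Posterior mean = 53/17 = 53/17; prior mean = 4/13 = 4/13. Difference = 53/17 − 4/13 = 621/221.

621/221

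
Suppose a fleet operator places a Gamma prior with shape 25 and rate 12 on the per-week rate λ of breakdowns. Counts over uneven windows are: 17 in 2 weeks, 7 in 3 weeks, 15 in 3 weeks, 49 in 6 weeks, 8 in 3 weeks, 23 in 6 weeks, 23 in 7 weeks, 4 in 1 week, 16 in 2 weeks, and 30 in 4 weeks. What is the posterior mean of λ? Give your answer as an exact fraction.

Total count: 17 + 7 + 15 + 49 + 8 + 23 + 23 + 4 + 16 + 30 = 192.
Total exposure: 2 + 3 + 3 + 6 + 3 + 6 + 7 + 1 + 2 + 4 = 37 weeks.
By Gamma–Poisson conjugacy, the posterior is Gamma(α + Σx, β + Σt) = Gamma(25 + 192, 12 + 37) = Gamma(217, 49).
Posterior mean = α'/β' = 217/49 = 31/7.

31/7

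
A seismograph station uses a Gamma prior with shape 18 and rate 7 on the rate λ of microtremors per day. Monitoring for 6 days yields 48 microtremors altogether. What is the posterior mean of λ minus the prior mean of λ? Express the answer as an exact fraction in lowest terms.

228/91

Total count 48 over total exposure 6 days.
Gamma(α, β) with Poisson data over total exposure Σt gives posterior Gamma(α+Σx, β+Σt) = Gamma(66, 13).
Posterior mean = 66/13 = 66/13; prior mean = 18/7 = 18/7. Difference = 66/13 − 18/7 = 228/91.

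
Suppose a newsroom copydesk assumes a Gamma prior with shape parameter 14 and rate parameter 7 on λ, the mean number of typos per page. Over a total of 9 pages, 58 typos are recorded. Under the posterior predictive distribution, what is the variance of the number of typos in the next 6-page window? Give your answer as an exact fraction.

Total count 58 over total exposure 9 pages.
The Gamma prior is conjugate for the Poisson rate, so λ | data ~ Gamma(14+58, 7+9) = Gamma(72, 16).
The posterior predictive for a window of length T is Negative Binomial with variance T·α'·(β'+T)/β'² = 6·72·22/256 = 297/8.

297/8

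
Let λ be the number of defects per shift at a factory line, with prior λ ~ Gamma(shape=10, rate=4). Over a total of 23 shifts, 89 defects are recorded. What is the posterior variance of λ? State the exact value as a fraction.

11/81

Total count 89 over total exposure 23 shifts.
Posterior: α' = 10 + 89 = 99, β' = 4 + 23 = 27.
Posterior variance = α'/β'² = 99/729 = 11/81.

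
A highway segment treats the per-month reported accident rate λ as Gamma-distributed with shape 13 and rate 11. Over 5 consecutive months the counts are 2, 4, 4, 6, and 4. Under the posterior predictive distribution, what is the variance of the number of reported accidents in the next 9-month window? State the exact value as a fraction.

Total count: 2 + 4 + 4 + 6 + 4 = 20.
Total exposure: 5 months.
Conjugate update: add total count to the shape and total exposure to the rate, giving Gamma(33, 16).
The posterior predictive for a window of length T is Negative Binomial with variance T·α'·(β'+T)/β'² = 9·33·25/256 = 7425/256.

7425/256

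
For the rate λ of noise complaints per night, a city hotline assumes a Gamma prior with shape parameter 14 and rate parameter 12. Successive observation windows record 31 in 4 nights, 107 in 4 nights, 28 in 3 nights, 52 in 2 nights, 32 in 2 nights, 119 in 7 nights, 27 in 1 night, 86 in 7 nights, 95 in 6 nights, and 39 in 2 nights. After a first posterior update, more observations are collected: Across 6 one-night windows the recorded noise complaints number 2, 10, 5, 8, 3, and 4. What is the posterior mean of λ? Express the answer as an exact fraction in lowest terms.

Total count: 31 + 107 + 28 + 52 + 32 + 119 + 27 + 86 + 95 + 39 = 616.
Total exposure: 4 + 4 + 3 + 2 + 2 + 7 + 1 + 7 + 6 + 2 = 38 nights.
After the first batch: Gamma(14 + 616, 12 + 38) = Gamma(630, 50).
Total count: 2 + 10 + 5 + 8 + 3 + 4 = 32.
Total exposure: 6 nights.
After the second batch: Gamma(630 + 32, 50 + 6) = Gamma(662, 56).
Posterior mean = α'/β' = 662/56 = 331/28.

331/28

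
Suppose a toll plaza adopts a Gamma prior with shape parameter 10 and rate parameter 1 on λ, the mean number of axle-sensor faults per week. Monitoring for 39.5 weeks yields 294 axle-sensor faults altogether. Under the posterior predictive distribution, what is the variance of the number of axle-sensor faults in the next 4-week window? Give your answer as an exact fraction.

Total count 294 over total exposure 39.5 weeks.
The Gamma prior is conjugate for the Poisson rate, so λ | data ~ Gamma(10+294, 1+39.5) = Gamma(304, 81/2).
The posterior predictive for a window of length T is Negative Binomial with variance T·α'·(β'+T)/β'² = 4·304·(89/2)/(6561/4) = 216448/6561.

216448/6561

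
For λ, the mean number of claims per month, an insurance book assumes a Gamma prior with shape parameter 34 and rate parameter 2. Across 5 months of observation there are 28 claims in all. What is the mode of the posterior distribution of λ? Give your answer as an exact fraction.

Total count 28 over total exposure 5 months.
By Gamma–Poisson conjugacy, the posterior is Gamma(α + Σx, β + Σt) = Gamma(34 + 28, 2 + 5) = Gamma(62, 7).
Posterior mode = (α'−1)/β' = 61/7.

61/7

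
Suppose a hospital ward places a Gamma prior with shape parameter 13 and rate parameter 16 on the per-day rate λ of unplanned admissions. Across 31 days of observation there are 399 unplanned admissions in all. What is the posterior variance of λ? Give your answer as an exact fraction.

Total count 399 over total exposure 31 days.
By Gamma–Poisson conjugacy, the posterior is Gamma(α + Σx, β + Σt) = Gamma(13 + 399, 16 + 31) = Gamma(412, 47).
Posterior variance = α'/β'² = 412/2209.

412/2209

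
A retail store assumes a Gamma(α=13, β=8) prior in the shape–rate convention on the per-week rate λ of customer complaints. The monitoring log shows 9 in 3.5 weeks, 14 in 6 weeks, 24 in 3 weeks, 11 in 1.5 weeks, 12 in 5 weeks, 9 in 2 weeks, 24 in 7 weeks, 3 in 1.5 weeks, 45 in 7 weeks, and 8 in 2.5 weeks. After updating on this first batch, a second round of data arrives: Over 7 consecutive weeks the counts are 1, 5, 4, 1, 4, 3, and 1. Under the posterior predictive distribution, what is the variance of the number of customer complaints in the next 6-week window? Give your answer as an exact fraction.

1910/81

Total count: 9 + 14 + 24 + 11 + 12 + 9 + 24 + 3 + 45 + 8 = 159.
Total exposure: 3.5 + 6 + 3 + 1.5 + 5 + 2 + 7 + 1.5 + 7 + 2.5 = 39 weeks.
After the first batch: Gamma(13 + 159, 8 + 39) = Gamma(172, 47).
Total count: 1 + 5 + 4 + 1 + 4 + 3 + 1 = 19.
Total exposure: 7 weeks.
After the second batch: Gamma(172 + 19, 47 + 7) = Gamma(191, 54).
The posterior predictive for a window of length T is Negative Binomial with variance T·α'·(β'+T)/β'² = 6·191·60/2916 = 1910/81.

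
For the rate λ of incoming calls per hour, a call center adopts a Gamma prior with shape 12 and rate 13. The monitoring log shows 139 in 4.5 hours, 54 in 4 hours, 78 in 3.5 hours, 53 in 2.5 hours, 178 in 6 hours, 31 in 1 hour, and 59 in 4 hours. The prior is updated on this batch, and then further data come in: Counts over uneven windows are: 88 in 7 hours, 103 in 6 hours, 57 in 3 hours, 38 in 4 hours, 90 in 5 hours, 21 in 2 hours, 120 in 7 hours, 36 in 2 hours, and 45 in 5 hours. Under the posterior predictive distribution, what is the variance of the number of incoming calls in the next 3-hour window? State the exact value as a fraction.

132220/2809

Total count: 139 + 54 + 78 + 53 + 178 + 31 + 59 = 592.
Total exposure: 4.5 + 4 + 3.5 + 2.5 + 6 + 1 + 4 = 25.5 hours.
After the first batch: Gamma(12 + 592, 13 + 25.5) = Gamma(604, 77/2).
Total count: 88 + 103 + 57 + 38 + 90 + 21 + 120 + 36 + 45 = 598.
Total exposure: 7 + 6 + 3 + 4 + 5 + 2 + 7 + 2 + 5 = 41 hours.
After the second batch: Gamma(604 + 598, 77/2 + 41) = Gamma(1202, 159/2).
The posterior predictive for a window of length T is Negative Binomial with variance T·α'·(β'+T)/β'² = 3·1202·(165/2)/(25281/4) = 132220/2809.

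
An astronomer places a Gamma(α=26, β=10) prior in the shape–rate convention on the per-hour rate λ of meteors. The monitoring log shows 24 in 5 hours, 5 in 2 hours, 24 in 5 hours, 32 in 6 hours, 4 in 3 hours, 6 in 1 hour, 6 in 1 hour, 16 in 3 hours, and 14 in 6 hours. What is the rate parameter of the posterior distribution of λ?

42

Total count: 24 + 5 + 24 + 32 + 4 + 6 + 6 + 16 + 14 = 131.
Total exposure: 5 + 2 + 5 + 6 + 3 + 1 + 1 + 3 + 6 = 32 hours.
Conjugate update: add total count to the shape and total exposure to the rate, giving Gamma(157, 42).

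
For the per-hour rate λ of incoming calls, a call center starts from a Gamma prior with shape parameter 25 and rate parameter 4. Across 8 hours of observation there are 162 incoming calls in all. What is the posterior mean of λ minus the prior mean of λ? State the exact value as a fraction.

Total count 162 over total exposure 8 hours.
By Gamma–Poisson conjugacy, the posterior is Gamma(α + Σx, β + Σt) = Gamma(25 + 162, 4 + 8) = Gamma(187, 12).
Posterior mean = 187/12 = 187/12; prior mean = 25/4 = 25/4. Difference = 187/12 − 25/4 = 28/3.

28/3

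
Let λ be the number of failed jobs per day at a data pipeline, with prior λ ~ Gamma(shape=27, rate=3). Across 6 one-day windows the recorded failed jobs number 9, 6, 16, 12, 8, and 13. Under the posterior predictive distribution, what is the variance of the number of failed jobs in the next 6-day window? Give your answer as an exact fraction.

910/9

Total count: 9 + 6 + 16 + 12 + 8 + 13 = 64.
Total exposure: 6 days.
Posterior: α' = 27 + 64 = 91, β' = 3 + 6 = 9.
The posterior predictive for a window of length T is Negative Binomial with variance T·α'·(β'+T)/β'² = 6·91·15/81 = 910/9.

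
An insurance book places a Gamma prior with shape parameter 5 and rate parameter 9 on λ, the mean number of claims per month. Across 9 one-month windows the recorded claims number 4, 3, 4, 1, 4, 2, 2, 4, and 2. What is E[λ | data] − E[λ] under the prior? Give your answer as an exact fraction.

Total count: 4 + 3 + 4 + 1 + 4 + 2 + 2 + 4 + 2 = 26.
Total exposure: 9 months.
Conjugate update: add total count to the shape and total exposure to the rate, giving Gamma(31, 18).
Posterior mean = 31/18 = 31/18; prior mean = 5/9 = 5/9. Difference = 31/18 − 5/9 = 7/6.

7/6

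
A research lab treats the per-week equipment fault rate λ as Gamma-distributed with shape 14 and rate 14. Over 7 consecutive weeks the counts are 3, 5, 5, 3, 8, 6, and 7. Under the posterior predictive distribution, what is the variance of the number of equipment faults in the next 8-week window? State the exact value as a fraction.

Total count: 3 + 5 + 5 + 3 + 8 + 6 + 7 = 37.
Total exposure: 7 weeks.
The Gamma prior is conjugate for the Poisson rate, so λ | data ~ Gamma(14+37, 14+7) = Gamma(51, 21).
The posterior predictive for a window of length T is Negative Binomial with variance T·α'·(β'+T)/β'² = 8·51·29/441 = 3944/147.

3944/147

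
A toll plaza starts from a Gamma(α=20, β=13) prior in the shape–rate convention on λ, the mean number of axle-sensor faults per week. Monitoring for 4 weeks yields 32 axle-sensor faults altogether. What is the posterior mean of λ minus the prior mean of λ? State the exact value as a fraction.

336/221

Total count 32 over total exposure 4 weeks.
Gamma(α, β) with Poisson data over total exposure Σt gives posterior Gamma(α+Σx, β+Σt) = Gamma(52, 17).
Posterior mean = 52/17 = 52/17; prior mean = 20/13 = 20/13. Difference = 52/17 − 20/13 = 336/221.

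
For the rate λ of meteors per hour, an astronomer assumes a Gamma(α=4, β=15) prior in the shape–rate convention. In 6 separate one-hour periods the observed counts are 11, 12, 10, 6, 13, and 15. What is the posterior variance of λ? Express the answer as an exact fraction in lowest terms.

71/441

Total count: 11 + 12 + 10 + 6 + 13 + 15 = 67.
Total exposure: 6 hours.
The Gamma prior is conjugate for the Poisson rate, so λ | data ~ Gamma(4+67, 15+6) = Gamma(71, 21).
Posterior variance = α'/β'² = 71/441.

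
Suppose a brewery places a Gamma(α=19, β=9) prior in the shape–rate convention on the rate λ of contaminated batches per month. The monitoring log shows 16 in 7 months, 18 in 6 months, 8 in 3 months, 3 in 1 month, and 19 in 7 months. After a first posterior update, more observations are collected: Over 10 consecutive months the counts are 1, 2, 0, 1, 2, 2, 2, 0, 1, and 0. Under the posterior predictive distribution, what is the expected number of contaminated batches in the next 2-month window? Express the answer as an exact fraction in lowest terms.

188/43

Total count: 16 + 18 + 8 + 3 + 19 = 64.
Total exposure: 7 + 6 + 3 + 1 + 7 = 24 months.
After the first batch: Gamma(19 + 64, 9 + 24) = Gamma(83, 33).
Total count: 1 + 2 + 0 + 1 + 2 + 2 + 2 + 0 + 1 + 0 = 11.
Total exposure: 10 months.
After the second batch: Gamma(83 + 11, 33 + 10) = Gamma(94, 43).
Predictive mean over a 2-month window = T·E[λ|data] = 2·94/43 = 188/43.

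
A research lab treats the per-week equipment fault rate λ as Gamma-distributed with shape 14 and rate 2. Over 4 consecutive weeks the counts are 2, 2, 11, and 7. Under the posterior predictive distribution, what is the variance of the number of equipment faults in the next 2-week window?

16

Total count: 2 + 2 + 11 + 7 = 22.
Total exposure: 4 weeks.
The Gamma prior is conjugate for the Poisson rate, so λ | data ~ Gamma(14+22, 2+4) = Gamma(36, 6).
The posterior predictive for a window of length T is Negative Binomial with variance T·α'·(β'+T)/β'² = 2·36·8/36 = 16.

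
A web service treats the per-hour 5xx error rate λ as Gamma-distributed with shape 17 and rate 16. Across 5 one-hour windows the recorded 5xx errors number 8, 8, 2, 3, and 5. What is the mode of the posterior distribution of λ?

2

Total count: 8 + 8 + 2 + 3 + 5 = 26.
Total exposure: 5 hours.
Conjugate update: add total count to the shape and total exposure to the rate, giving Gamma(43, 21).
Posterior mode = (α'−1)/β' = 42/21 = 2.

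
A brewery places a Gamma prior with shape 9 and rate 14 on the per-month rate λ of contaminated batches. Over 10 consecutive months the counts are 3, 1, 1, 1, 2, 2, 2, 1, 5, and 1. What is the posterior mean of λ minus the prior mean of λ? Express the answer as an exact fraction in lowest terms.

Total count: 3 + 1 + 1 + 1 + 2 + 2 + 2 + 1 + 5 + 1 = 19.
Total exposure: 10 months.
Gamma(α, β) with Poisson data over total exposure Σt gives posterior Gamma(α+Σx, β+Σt) = Gamma(28, 24).
Posterior mean = 28/24 = 7/6; prior mean = 9/14 = 9/14. Difference = 7/6 − 9/14 = 11/21.

11/21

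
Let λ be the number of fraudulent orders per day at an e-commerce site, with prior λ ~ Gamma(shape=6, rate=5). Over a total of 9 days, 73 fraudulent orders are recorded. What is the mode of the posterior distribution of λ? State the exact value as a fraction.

Total count 73 over total exposure 9 days.
Posterior: α' = 6 + 73 = 79, β' = 5 + 9 = 14.
Posterior mode = (α'−1)/β' = 78/14 = 39/7.

39/7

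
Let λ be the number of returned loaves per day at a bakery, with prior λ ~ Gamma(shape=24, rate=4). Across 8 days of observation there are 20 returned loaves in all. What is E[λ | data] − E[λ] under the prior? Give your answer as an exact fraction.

-7/3

Total count 20 over total exposure 8 days.
Gamma(α, β) with Poisson data over total exposure Σt gives posterior Gamma(α+Σx, β+Σt) = Gamma(44, 12).
Posterior mean = 44/12 = 11/3; prior mean = 24/4 = 6. Difference = 11/3 − 6 = -7/3.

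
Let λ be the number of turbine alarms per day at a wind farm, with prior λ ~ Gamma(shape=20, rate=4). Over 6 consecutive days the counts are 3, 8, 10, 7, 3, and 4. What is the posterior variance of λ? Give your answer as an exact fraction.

Total count: 3 + 8 + 10 + 7 + 3 + 4 = 35.
Total exposure: 6 days.
By Gamma–Poisson conjugacy, the posterior is Gamma(α + Σx, β + Σt) = Gamma(20 + 35, 4 + 6) = Gamma(55, 10).
Posterior variance = α'/β'² = 55/100 = 11/20.

11/20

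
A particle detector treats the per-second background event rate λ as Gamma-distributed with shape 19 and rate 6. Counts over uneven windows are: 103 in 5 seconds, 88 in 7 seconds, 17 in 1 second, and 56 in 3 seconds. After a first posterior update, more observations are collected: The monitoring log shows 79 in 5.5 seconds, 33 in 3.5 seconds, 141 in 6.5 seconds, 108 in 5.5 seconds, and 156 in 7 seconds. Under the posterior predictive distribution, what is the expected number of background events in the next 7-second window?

Total count: 103 + 88 + 17 + 56 = 264.
Total exposure: 5 + 7 + 1 + 3 = 16 seconds.
After the first batch: Gamma(19 + 264, 6 + 16) = Gamma(283, 22).
Total count: 79 + 33 + 141 + 108 + 156 = 517.
Total exposure: 5.5 + 3.5 + 6.5 + 5.5 + 7 = 28 seconds.
After the second batch: Gamma(283 + 517, 22 + 28) = Gamma(800, 50).
Predictive mean over a 7-second window = T·E[λ|data] = 7·800/50 = 112.

112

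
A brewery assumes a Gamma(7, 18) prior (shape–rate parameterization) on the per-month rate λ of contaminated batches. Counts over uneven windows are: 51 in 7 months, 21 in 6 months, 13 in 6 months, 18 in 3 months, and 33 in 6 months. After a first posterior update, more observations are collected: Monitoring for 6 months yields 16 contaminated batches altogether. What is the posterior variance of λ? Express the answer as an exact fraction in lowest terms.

159/2704

Total count: 51 + 21 + 13 + 18 + 33 = 136.
Total exposure: 7 + 6 + 6 + 3 + 6 = 28 months.
After the first batch: Gamma(7 + 136, 18 + 28) = Gamma(143, 46).
Total count 16 over total exposure 6 months.
After the second batch: Gamma(143 + 16, 46 + 6) = Gamma(159, 52).
Posterior variance = α'/β'² = 159/2704.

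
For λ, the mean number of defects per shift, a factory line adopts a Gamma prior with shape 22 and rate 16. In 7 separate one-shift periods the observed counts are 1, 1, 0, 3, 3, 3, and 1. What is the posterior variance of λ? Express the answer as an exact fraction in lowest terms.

Total count: 1 + 1 + 0 + 3 + 3 + 3 + 1 = 12.
Total exposure: 7 shifts.
Conjugate update: add total count to the shape and total exposure to the rate, giving Gamma(34, 23).
Posterior variance = α'/β'² = 34/529.

34/529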